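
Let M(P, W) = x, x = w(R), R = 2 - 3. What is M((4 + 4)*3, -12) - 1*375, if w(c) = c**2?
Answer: -374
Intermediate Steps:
R = -1
x = 1 (x = (-1)**2 = 1)
M(P, W) = 1
M((4 + 4)*3, -12) - 1*375 = 1 - 1*375 = 1 - 375 = -374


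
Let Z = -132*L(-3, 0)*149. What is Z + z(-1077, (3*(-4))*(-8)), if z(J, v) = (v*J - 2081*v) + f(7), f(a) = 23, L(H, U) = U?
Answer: -303145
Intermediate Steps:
z(J, v) = 23 - 2081*v + J*v (z(J, v) = (v*J - 2081*v) + 23 = (J*v - 2081*v) + 23 = (-2081*v + J*v) + 23 = 23 - 2081*v + J*v)
Z = 0 (Z = -132*0*149 = 0*149 = 0)
Z + z(-1077, (3*(-4))*(-8)) = 0 + (23 - 2081*3*(-4)*(-8) - 1077*3*(-4)*(-8)) = 0 + (23 - (-24972)*(-8) - (-12924)*(-8)) = 0 + (23 - 2081*96 - 1077*96) = 0 + (23 - 199776 - 103392) = 0 - 303145 = -303145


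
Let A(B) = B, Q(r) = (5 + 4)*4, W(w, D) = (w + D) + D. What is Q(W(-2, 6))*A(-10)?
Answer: -360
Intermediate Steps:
W(w, D) = w + 2*D (W(w, D) = (D + w) + D = w + 2*D)
Q(r) = 36 (Q(r) = 9*4 = 36)
Q(W(-2, 6))*A(-10) = 36*(-10) = -360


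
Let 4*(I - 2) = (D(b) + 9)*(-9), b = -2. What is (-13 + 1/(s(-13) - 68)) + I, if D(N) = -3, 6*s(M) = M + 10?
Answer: -6717/274 ≈ -24.515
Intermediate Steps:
s(M) = 5/3 + M/6 (s(M) = (M + 10)/6 = (10 + M)/6 = 5/3 + M/6)
I = -23/2 (I = 2 + ((-3 + 9)*(-9))/4 = 2 + (6*(-9))/4 = 2 + (¼)*(-54) = 2 - 27/2 = -23/2 ≈ -11.500)
(-13 + 1/(s(-13) - 68)) + I = (-13 + 1/((5/3 + (⅙)*(-13)) - 68)) - 23/2 = (-13 + 1/((5/3 - 13/6) - 68)) - 23/2 = (-13 + 1/(-½ - 68)) - 23/2 = (-13 + 1/(-137/2)) - 23/2 = (-13 - 2/137) - 23/2 = -1783/137 - 23/2 = -6717/274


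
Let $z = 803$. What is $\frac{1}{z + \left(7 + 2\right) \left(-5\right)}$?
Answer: $\frac{1}{758} \approx 0.0013193$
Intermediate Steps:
$\frac{1}{z + \left(7 + 2\right) \left(-5\right)} = \frac{1}{803 + \left(7 + 2\right) \left(-5\right)} = \frac{1}{803 + 9 \left(-5\right)} = \frac{1}{803 - 45} = \frac{1}{758}$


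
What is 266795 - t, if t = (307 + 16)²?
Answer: 162466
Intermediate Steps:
t = 104329 (t = 323² = 104329)
266795 - t = 266795 - 1*104329 = 266795 - 104329 = 162466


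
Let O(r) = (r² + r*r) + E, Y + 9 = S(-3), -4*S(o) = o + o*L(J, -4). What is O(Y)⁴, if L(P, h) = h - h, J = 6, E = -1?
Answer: 1365534810721/4096 ≈ 3.3338e+8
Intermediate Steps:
L(P, h) = 0
S(o) = -o/4 (S(o) = -(o + o*0)/4 = -(o + 0)/4 = -o/4)
Y = -33/4 (Y = -9 - ¼*(-3) = -9 + ¾ = -33/4 ≈ -8.2500)
O(r) = -1 + 2*r² (O(r) = (r² + r*r) - 1 = (r² + r²) - 1 = 2*r² - 1 = -1 + 2*r²)
O(Y)⁴ = (-1 + 2*(-33/4)²)⁴ = (-1 + 2*(1089/16))⁴ = (-1 + 1089/8)⁴ = (1081/8)⁴ = 1365534810721/4096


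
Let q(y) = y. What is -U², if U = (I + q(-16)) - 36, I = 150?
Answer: -9604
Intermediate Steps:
U = 98 (U = (150 - 16) - 36 = 134 - 36 = 98)
-U² = -1*98² = -1*9604 = -9604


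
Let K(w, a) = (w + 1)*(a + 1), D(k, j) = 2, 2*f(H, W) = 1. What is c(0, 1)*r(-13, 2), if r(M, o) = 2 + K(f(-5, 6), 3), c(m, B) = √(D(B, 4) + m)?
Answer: 8*√2 ≈ 11.314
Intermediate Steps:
f(H, W) = ½ (f(H, W) = (½)*1 = ½)
K(w, a) = (1 + a)*(1 + w) (K(w, a) = (1 + w)*(1 + a) = (1 + a)*(1 + w))
c(m, B) = √(2 + m)
r(M, o) = 8 (r(M, o) = 2 + (1 + 3 + ½ + 3*(½)) = 2 + (1 + 3 + ½ + 3/2) = 2 + 6 = 8)
c(0, 1)*r(-13, 2) = √(2 + 0)*8 = √2*8 = 8*√2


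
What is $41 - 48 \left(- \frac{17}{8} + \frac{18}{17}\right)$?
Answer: $\frac{1567}{17} \approx 92.177$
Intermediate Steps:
$41 - 48 \left(- \frac{17}{8} + \frac{18}{17}\right) = 41 - - \frac{870}{17} = 41 + \frac{870}{17} = \frac{1567}{17}$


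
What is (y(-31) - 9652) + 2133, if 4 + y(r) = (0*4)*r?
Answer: -7523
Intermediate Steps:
y(r) = -4 (y(r) = -4 + (0*4)*r = -4 + 0*r = -4 + 0 = -4)
(y(-31) - 9652) + 2133 = (-4 - 9652) + 2133 = -9656 + 2133 = -7523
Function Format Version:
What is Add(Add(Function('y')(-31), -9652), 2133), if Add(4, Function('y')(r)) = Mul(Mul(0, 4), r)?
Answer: -7523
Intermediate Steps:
Function('y')(r) = -4 (Function('y')(r) = Add(-4, Mul(Mul(0, 4), r)) = Add(-4, Mul(0, r)) = Add(-4, 0) = -4)
Add(Add(Function('y')(-31), -9652), 2133) = Add(Add(-4, -9652), 2133) = Add(-9656, 2133) = -7523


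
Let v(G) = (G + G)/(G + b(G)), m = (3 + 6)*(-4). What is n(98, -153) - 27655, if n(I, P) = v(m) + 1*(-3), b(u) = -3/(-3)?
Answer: -967958/35 ≈ -27656.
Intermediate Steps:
b(u) = 1 (b(u) = -3*(-⅓) = 1)
m = -36 (m = 9*(-4) = -36)
v(G) = 2*G/(1 + G) (v(G) = (G + G)/(G + 1) = (2*G)/(1 + G) = 2*G/(1 + G))
n(I, P) = -33/35 (n(I, P) = 2*(-36)/(1 - 36) + 1*(-3) = 2*(-36)/(-35) - 3 = 2*(-36)*(-1/35) - 3 = 72/35 - 3 = -33/35)
n(98, -153) - 27655 = -33/35 - 27655 = -967958/35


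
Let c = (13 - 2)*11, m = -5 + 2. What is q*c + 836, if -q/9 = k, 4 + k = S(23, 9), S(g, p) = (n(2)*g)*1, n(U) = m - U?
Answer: 130427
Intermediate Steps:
m = -3
n(U) = -3 - U
S(g, p) = -5*g (S(g, p) = ((-3 - 1*2)*g)*1 = ((-3 - 2)*g)*1 = -5*g*1 = -5*g)
k = -119 (k = -4 - 5*23 = -4 - 115 = -119)
q = 1071 (q = -9*(-119) = 1071)
c = 121 (c = 11*11 = 121)
q*c + 836 = 1071*121 + 836 = 129591 + 836 = 130427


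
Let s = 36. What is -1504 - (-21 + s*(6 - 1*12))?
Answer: -1267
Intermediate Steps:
-1504 - (-21 + s*(6 - 1*12)) = -1504 - (-21 + 36*(6 - 1*12)) = -1504 - (-21 + 36*(6 - 12)) = -1504 - (-21 + 36*(-6)) = -1504 - (-21 - 216) = -1504 - 1*(-237) = -1504 + 237 = -1267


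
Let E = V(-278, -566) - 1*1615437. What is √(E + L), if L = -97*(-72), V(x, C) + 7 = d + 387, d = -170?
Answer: I*√1608243 ≈ 1268.2*I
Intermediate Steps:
V(x, C) = 210 (V(x, C) = -7 + (-170 + 387) = -7 + 217 = 210)
E = -1615227 (E = 210 - 1*1615437 = 210 - 1615437 = -1615227)
L = 6984
√(E + L) = √(-1615227 + 6984) = √(-1608243) = I*√1608243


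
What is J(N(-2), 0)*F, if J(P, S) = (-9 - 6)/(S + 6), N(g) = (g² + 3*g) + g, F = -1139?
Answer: 5695/2 ≈ 2847.5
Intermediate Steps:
N(g) = g² + 4*g
J(P, S) = -15/(6 + S)
J(N(-2), 0)*F = -15/(6 + 0)*(-1139) = -15/6*(-1139) = -15*⅙*(-1139) = -5/2*(-1139) = 5695/2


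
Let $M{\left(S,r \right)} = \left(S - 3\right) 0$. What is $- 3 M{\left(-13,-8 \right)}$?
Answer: $0$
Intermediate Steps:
$M{\left(S,r \right)} = 0$ ($M{\left(S,r \right)} = \left(-3 + S\right) 0 = 0$)
$- 3 M{\left(-13,-8 \right)} = \left(-3\right) 0 = 0$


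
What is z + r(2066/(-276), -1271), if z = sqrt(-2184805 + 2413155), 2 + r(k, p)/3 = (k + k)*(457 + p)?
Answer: 840724/23 + 5*sqrt(9134) ≈ 37031.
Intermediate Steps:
r(k, p) = -6 + 6*k*(457 + p) (r(k, p) = -6 + 3*((k + k)*(457 + p)) = -6 + 3*((2*k)*(457 + p)) = -6 + 3*(2*k*(457 + p)) = -6 + 6*k*(457 + p))
z = 5*sqrt(9134) (z = sqrt(228350) = 5*sqrt(9134) ≈ 477.86)
z + r(2066/(-276), -1271) = 5*sqrt(9134) + (-6 + 2742*(2066/(-276)) + 6*(2066/(-276))*(-1271)) = 5*sqrt(9134) + (-6 + 2742*(2066*(-1/276)) + 6*(2066*(-1/276))*(-1271)) = 5*sqrt(9134) + (-6 + 2742*(-1033/138) + 6*(-1033/138)*(-1271)) = 5*sqrt(9134) + (-6 - 472081/23 + 1312943/23) = 5*sqrt(9134) + 840724/23 = 840724/23 + 5*sqrt(9134)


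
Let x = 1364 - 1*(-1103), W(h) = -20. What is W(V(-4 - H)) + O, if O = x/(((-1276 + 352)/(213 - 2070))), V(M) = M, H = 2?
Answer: 1520913/308 ≈ 4938.0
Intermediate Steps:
x = 2467 (x = 1364 + 1103 = 2467)
O = 1527073/308 (O = 2467/(((-1276 + 352)/(213 - 2070))) = 2467/((-924/(-1857))) = 2467/((-924*(-1/1857))) = 2467/(308/619) = 2467*(619/308) = 1527073/308 ≈ 4958.0)
W(V(-4 - H)) + O = -20 + 1527073/308 = 1520913/308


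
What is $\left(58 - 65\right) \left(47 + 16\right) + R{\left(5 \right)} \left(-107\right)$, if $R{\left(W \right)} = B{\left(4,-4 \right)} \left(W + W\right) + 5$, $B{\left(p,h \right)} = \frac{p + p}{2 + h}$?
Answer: $3304$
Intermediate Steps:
$B{\left(p,h \right)} = \frac{2 p}{2 + h}$
$R{\left(W \right)} = 5 - 8 W$ ($R{\left(W \right)} = 2 \cdot 4 \frac{1}{2 - 4} \left(W + W\right) + 5 = 2 \cdot 4 \frac{1}{-2} \cdot 2 W + 5 = 2 \cdot 4 \left(- \frac{1}{2}\right) 2 W + 5 = - 4 \cdot 2 W + 5 = - 8 W + 5 = 5 - 8 W$)
$\left(58 - 65\right) \left(47 + 16\right) + R{\left(5 \right)} \left(-107\right) = \left(58 - 65\right) \left(47 + 16\right) + \left(5 - 40\right) \left(-107\right) = \left(-7\right) 63 + \left(5 - 40\right) \left(-107\right) = -441 - -3745 = -441 + 3745 = 3304$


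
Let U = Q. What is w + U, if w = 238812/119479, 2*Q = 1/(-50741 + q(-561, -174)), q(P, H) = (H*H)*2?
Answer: 4686088543/2344416938 ≈ 1.9988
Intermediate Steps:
q(P, H) = 2*H² (q(P, H) = H²*2 = 2*H²)
Q = 1/19622 (Q = 1/(2*(-50741 + 2*(-174)²)) = 1/(2*(-50741 + 2*30276)) = 1/(2*(-50741 + 60552)) = (½)/9811 = (½)*(1/9811) = 1/19622 ≈ 5.0963e-5)
U = 1/19622 ≈ 5.0963e-5
w = 238812/119479 (w = 238812*(1/119479) = 238812/119479 ≈ 1.9988)
w + U = 238812/119479 + 1/19622 = 4686088543/2344416938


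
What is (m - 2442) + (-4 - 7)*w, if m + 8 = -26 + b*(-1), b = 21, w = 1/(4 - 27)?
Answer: -57420/23 ≈ -2496.5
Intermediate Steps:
w = -1/23 (w = 1/(-23) = -1/23 ≈ -0.043478)
m = -55 (m = -8 + (-26 + 21*(-1)) = -8 + (-26 - 21) = -8 - 47 = -55)
(m - 2442) + (-4 - 7)*w = (-55 - 2442) + (-4 - 7)*(-1/23) = -2497 - 11*(-1/23) = -2497 + 11/23 = -57420/23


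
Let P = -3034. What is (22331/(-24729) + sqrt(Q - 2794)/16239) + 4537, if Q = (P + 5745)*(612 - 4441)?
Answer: 112173142/24729 + I*sqrt(10383213)/16239 ≈ 4536.1 + 0.19843*I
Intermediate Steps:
Q = -10380419 (Q = (-3034 + 5745)*(612 - 4441) = 2711*(-3829) = -10380419)
(22331/(-24729) + sqrt(Q - 2794)/16239) + 4537 = (22331/(-24729) + sqrt(-10380419 - 2794)/16239) + 4537 = (22331*(-1/24729) + sqrt(-10383213)*(1/16239)) + 4537 = (-22331/24729 + (I*sqrt(10383213))*(1/16239)) + 4537 = (-22331/24729 + I*sqrt(10383213)/16239) + 4537 = 112173142/24729 + I*sqrt(10383213)/16239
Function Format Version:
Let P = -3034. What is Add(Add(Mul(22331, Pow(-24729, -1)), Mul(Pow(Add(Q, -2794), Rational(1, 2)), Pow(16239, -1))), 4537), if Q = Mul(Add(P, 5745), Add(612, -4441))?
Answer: Add(Rational(112173142, 24729), Mul(Rational(1, 16239), I, Pow(10383213, Rational(1, 2)))) ≈ Add(4536.1, Mul(0.19843, I))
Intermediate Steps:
Q = -10380419 (Q = Mul(Add(-3034, 5745), Add(612, -4441)) = Mul(2711, -3829) = -10380419)
Add(Add(Mul(22331, Pow(-24729, -1)), Mul(Pow(Add(Q, -2794), Rational(1, 2)), Pow(16239, -1))), 4537) = Add(Add(Mul(22331, Pow(-24729, -1)), Mul(Pow(Add(-10380419, -2794), Rational(1, 2)), Pow(16239, -1))), 4537) = Add(Add(Mul(22331, Rational(-1, 24729)), Mul(Pow(-10383213, Rational(1, 2)), Rational(1, 16239))), 4537) = Add(Add(Rational(-22331, 24729), Mul(Mul(I, Pow(10383213, Rational(1, 2))), Rational(1, 16239))), 4537) = Add(Add(Rational(-22331, 24729), Mul(Rational(1, 16239), I, Pow(10383213, Rational(1, 2)))), 4537) = Add(Rational(112173142, 24729), Mul(Rational(1, 16239), I, Pow(10383213, Rational(1, 2))))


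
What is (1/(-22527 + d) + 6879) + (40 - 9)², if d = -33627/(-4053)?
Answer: 238514499769/30422768 ≈ 7840.0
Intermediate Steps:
d = 11209/1351 (d = -33627*(-1/4053) = 11209/1351 ≈ 8.2968)
(1/(-22527 + d) + 6879) + (40 - 9)² = (1/(-22527 + 11209/1351) + 6879) + (40 - 9)² = (1/(-30422768/1351) + 6879) + 31² = (-1351/30422768 + 6879) + 961 = 209278219721/30422768 + 961 = 238514499769/30422768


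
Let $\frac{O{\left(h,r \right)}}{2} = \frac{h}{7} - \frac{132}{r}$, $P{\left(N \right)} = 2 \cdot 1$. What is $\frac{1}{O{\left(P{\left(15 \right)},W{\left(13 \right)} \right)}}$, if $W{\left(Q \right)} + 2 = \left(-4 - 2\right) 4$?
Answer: $\frac{91}{976} \approx 0.093238$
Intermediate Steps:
$P{\left(N \right)} = 2$
$W{\left(Q \right)} = -26$ ($W{\left(Q \right)} = -2 + \left(-4 - 2\right) 4 = -2 - 24 = -26$)
$O{\left(h,r \right)} = - \frac{264}{r} + \frac{2 h}{7}$ ($O{\left(h,r \right)} = 2 \left(\frac{h}{7} - \frac{132}{r}\right) = 2 \left(- \frac{132}{r} + \frac{h}{7}\right) = - \frac{264}{r} + \frac{2 h}{7}$)
$\frac{1}{O{\left(P{\left(15 \right)},W{\left(13 \right)} \right)}} = \frac{1}{- \frac{264}{-26} + \frac{2}{7} \cdot 2} = \frac{1}{\left(-264\right) \left(- \frac{1}{26}\right) + \frac{4}{7}} = \frac{1}{\frac{132}{13} + \frac{4}{7}} = \frac{1}{\frac{976}{91}} = \frac{91}{976}$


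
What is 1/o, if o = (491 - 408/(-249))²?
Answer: 6889/1671910321 ≈ 4.1204e-6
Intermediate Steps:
o = 1671910321/6889 (o = (491 - 408*(-1/249))² = (491 + 136/83)² = (40889/83)² = 1671910321/6889 ≈ 2.4269e+5)
1/o = 1/(1671910321/6889) = 6889/1671910321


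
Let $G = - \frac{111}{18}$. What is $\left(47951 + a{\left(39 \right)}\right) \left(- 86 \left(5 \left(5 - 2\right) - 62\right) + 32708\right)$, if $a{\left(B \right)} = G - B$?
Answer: $1760539375$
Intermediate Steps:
$G = - \frac{37}{6}$ ($G = \left(-111\right) \frac{1}{18} = - \frac{37}{6} \approx -6.1667$)
$a{\left(B \right)} = - \frac{37}{6} - B$
$\left(47951 + a{\left(39 \right)}\right) \left(- 86 \left(5 \left(5 - 2\right) - 62\right) + 32708\right) = \left(47951 - \frac{271}{6}\right) \left(- 86 \left(5 \left(5 - 2\right) - 62\right) + 32708\right) = \left(47951 - \frac{271}{6}\right) \left(- 86 \left(5 \cdot 3 - 62\right) + 32708\right) = \left(47951 - \frac{271}{6}\right) \left(- 86 \left(15 - 62\right) + 32708\right) = \frac{287435 \left(\left(-86\right) \left(-47\right) + 32708\right)}{6} = \frac{287435 \left(4042 + 32708\right)}{6} = \frac{287435}{6} \cdot 36750 = 1760539375$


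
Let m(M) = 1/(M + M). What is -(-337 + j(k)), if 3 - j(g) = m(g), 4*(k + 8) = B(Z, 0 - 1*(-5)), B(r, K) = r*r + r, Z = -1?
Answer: 5343/16 ≈ 333.94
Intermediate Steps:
B(r, K) = r + r² (B(r, K) = r² + r = r + r²)
k = -8 (k = -8 + (-(1 - 1))/4 = -8 + (-1*0)/4 = -8 + (¼)*0 = -8 + 0 = -8)
m(M) = 1/(2*M)
j(g) = 3 - 1/(2*g)
-(-337 + j(k)) = -(-337 + (3 - ½/(-8))) = -(-337 + (3 - ½*(-⅛))) = -(-337 + (3 + 1/16)) = -(-337 + 49/16) = -1*(-5343/16) = 5343/16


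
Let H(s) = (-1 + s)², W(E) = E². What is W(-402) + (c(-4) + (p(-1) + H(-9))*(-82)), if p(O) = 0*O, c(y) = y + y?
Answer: 153396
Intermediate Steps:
c(y) = 2*y
p(O) = 0
W(-402) + (c(-4) + (p(-1) + H(-9))*(-82)) = (-402)² + (2*(-4) + (0 + (-1 - 9)²)*(-82)) = 161604 + (-8 + (0 + (-10)²)*(-82)) = 161604 + (-8 + (0 + 100)*(-82)) = 161604 + (-8 + 100*(-82)) = 161604 + (-8 - 8200) = 161604 - 8208 = 153396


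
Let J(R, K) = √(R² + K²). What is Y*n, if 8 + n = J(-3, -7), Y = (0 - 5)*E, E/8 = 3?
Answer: 960 - 120*√58 ≈ 46.107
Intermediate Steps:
E = 24 (E = 8*3 = 24)
Y = -120 (Y = (0 - 5)*24 = -5*24 = -120)
J(R, K) = √(K² + R²)
n = -8 + √58 (n = -8 + √((-7)² + (-3)²) = -8 + √(49 + 9) = -8 + √58 ≈ -0.38423)
Y*n = -120*(-8 + √58) = 960 - 120*√58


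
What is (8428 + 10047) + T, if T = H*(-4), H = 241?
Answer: 17511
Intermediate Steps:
T = -964 (T = 241*(-4) = -964)
(8428 + 10047) + T = (8428 + 10047) - 964 = 18475 - 964 = 17511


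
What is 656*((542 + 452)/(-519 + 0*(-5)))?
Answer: -652064/519 ≈ -1256.4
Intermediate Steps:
656*((542 + 452)/(-519 + 0*(-5))) = 656*(994/(-519 + 0)) = 656*(994/(-519)) = 656*(994*(-1/519)) = 656*(-994/519) = -652064/519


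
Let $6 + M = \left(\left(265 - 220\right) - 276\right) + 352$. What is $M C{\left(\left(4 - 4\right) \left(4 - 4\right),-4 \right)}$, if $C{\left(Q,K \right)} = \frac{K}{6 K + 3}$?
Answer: $\frac{460}{21} \approx 21.905$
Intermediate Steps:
$M = 115$ ($M = -6 + \left(\left(\left(265 - 220\right) - 276\right) + 352\right) = -6 + \left(\left(45 - 276\right) + 352\right) = -6 + \left(-231 + 352\right) = -6 + 121 = 115$)
$C{\left(Q,K \right)} = \frac{K}{3 + 6 K}$
$M C{\left(\left(4 - 4\right) \left(4 - 4\right),-4 \right)} = 115 \cdot \frac{1}{3} \left(-4\right) \frac{1}{1 + 2 \left(-4\right)} = 115 \cdot \frac{1}{3} \left(-4\right) \frac{1}{1 - 8} = 115 \cdot \frac{1}{3} \left(-4\right) \frac{1}{-7} = 115 \cdot \frac{1}{3} \left(-4\right) \left(- \frac{1}{7}\right) = 115 \cdot \frac{4}{21} = \frac{460}{21}$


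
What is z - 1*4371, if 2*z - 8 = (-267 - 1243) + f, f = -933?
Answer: -11177/2 ≈ -5588.5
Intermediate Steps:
z = -2435/2 (z = 4 + ((-267 - 1243) - 933)/2 = 4 + (-1510 - 933)/2 = 4 + (½)*(-2443) = 4 - 2443/2 = -2435/2 ≈ -1217.5)
z - 1*4371 = -2435/2 - 1*4371 = -2435/2 - 4371 = -11177/2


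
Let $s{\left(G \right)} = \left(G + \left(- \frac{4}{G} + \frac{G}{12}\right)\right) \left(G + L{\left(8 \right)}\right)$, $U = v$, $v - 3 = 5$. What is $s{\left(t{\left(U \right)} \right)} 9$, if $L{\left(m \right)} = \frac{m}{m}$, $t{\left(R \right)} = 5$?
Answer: $\frac{2493}{10} \approx 249.3$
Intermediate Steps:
$v = 8$ ($v = 3 + 5 = 8$)
$U = 8$
$L{\left(m \right)} = 1$
$s{\left(G \right)} = \left(1 + G\right) \left(- \frac{4}{G} + \frac{13 G}{12}\right)$ ($s{\left(G \right)} = \left(G + \left(- \frac{4}{G} + \frac{G}{12}\right)\right) \left(G + 1\right) = \left(G + \left(- \frac{4}{G} + G \frac{1}{12}\right)\right) \left(1 + G\right) = \left(G + \left(- \frac{4}{G} + \frac{G}{12}\right)\right) \left(1 + G\right) = \left(- \frac{4}{G} + \frac{13 G}{12}\right) \left(1 + G\right) = \left(1 + G\right) \left(- \frac{4}{G} + \frac{13 G}{12}\right)$)
$s{\left(t{\left(U \right)} \right)} 9 = \frac{-48 + 5 \left(-48 + 13 \cdot 5 + 13 \cdot 5^{2}\right)}{12 \cdot 5} \cdot 9 = \frac{1}{12} \cdot \frac{1}{5} \left(-48 + 5 \left(-48 + 65 + 13 \cdot 25\right)\right) 9 = \frac{1}{12} \cdot \frac{1}{5} \left(-48 + 5 \left(-48 + 65 + 325\right)\right) 9 = \frac{1}{12} \cdot \frac{1}{5} \left(-48 + 5 \cdot 342\right) 9 = \frac{1}{12} \cdot \frac{1}{5} \left(-48 + 1710\right) 9 = \frac{1}{12} \cdot \frac{1}{5} \cdot 1662 \cdot 9 = \frac{277}{10} \cdot 9 = \frac{2493}{10}$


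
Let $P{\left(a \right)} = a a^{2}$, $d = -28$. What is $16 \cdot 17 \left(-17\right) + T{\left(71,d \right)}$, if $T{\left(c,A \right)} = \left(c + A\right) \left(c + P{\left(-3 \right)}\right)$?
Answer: $-2732$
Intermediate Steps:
$P{\left(a \right)} = a^{3}$
$T{\left(c,A \right)} = \left(-27 + c\right) \left(A + c\right)$ ($T{\left(c,A \right)} = \left(c + A\right) \left(c + \left(-3\right)^{3}\right) = \left(A + c\right) \left(c - 27\right) = \left(A + c\right) \left(-27 + c\right) = \left(-27 + c\right) \left(A + c\right)$)
$16 \cdot 17 \left(-17\right) + T{\left(71,d \right)} = 16 \cdot 17 \left(-17\right) - \left(3149 - 5041\right) = 272 \left(-17\right) + \left(5041 + 756 - 1917 - 1988\right) = -4624 + 1892 = -2732$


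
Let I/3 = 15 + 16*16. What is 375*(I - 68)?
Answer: 279375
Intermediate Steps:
I = 813 (I = 3*(15 + 16*16) = 3*(15 + 256) = 3*271 = 813)
375*(I - 68) = 375*(813 - 68) = 375*745 = 279375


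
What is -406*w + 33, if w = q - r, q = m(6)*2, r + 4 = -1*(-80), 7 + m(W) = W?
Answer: 31701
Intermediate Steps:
m(W) = -7 + W
r = 76 (r = -4 - 1*(-80) = -4 + 80 = 76)
q = -2 (q = (-7 + 6)*2 = -1*2 = -2)
w = -78 (w = -2 - 1*76 = -2 - 76 = -78)
-406*w + 33 = -406*(-78) + 33 = 31668 + 33 = 31701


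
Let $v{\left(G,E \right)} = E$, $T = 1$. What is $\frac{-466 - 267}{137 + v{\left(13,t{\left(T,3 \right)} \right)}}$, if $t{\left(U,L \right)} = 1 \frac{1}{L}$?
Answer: $- \frac{2199}{412} \approx -5.3374$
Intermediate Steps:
$t{\left(U,L \right)} = \frac{1}{L}$
$\frac{-466 - 267}{137 + v{\left(13,t{\left(T,3 \right)} \right)}} = \frac{-466 - 267}{137 + \frac{1}{3}} = - \frac{733}{137 + \frac{1}{3}} = - \frac{733}{\frac{412}{3}} = \left(-733\right) \frac{3}{412} = - \frac{2199}{412}$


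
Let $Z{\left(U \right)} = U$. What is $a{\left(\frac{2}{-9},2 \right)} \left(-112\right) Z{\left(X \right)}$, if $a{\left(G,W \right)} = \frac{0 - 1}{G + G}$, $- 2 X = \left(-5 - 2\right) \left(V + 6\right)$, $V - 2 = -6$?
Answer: $-1764$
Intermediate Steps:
$V = -4$ ($V = 2 - 6 = -4$)
$X = 7$ ($X = - \frac{\left(-5 - 2\right) \left(-4 + 6\right)}{2} = - \frac{\left(-7\right) 2}{2} = \left(- \frac{1}{2}\right) \left(-14\right) = 7$)
$a{\left(G,W \right)} = - \frac{1}{2 G}$
$a{\left(\frac{2}{-9},2 \right)} \left(-112\right) Z{\left(X \right)} = - \frac{1}{2 \frac{2}{-9}} \left(-112\right) 7 = - \frac{1}{2 \cdot 2 \left(- \frac{1}{9}\right)} \left(-112\right) 7 = - \frac{1}{2 \left(- \frac{2}{9}\right)} \left(-112\right) 7 = \left(- \frac{1}{2}\right) \left(- \frac{9}{2}\right) \left(-112\right) 7 = \frac{9}{4} \left(-112\right) 7 = \left(-252\right) 7 = -1764$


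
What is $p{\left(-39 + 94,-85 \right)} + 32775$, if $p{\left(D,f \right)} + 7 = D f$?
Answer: $28093$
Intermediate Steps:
$p{\left(D,f \right)} = -7 + D f$
$p{\left(-39 + 94,-85 \right)} + 32775 = \left(-7 + \left(-39 + 94\right) \left(-85\right)\right) + 32775 = \left(-7 + 55 \left(-85\right)\right) + 32775 = \left(-7 - 4675\right) + 32775 = -4682 + 32775 = 28093$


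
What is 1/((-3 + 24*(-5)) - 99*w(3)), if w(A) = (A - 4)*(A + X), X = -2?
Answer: -1/24 ≈ -0.041667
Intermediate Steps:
w(A) = (-4 + A)*(-2 + A) (w(A) = (A - 4)*(A - 2) = (-4 + A)*(-2 + A))
1/((-3 + 24*(-5)) - 99*w(3)) = 1/((-3 + 24*(-5)) - 99*(8 + 3² - 6*3)) = 1/((-3 - 120) - 99*(8 + 9 - 18)) = 1/(-123 - 99*(-1)) = 1/(-123 + 99) = 1/(-24) = -1/24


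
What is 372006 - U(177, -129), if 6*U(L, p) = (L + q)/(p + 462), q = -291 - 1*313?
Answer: 743268415/1998 ≈ 3.7201e+5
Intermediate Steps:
q = -604 (q = -291 - 313 = -604)
U(L, p) = (-604 + L)/(6*(462 + p)) (U(L, p) = ((L - 604)/(p + 462))/6 = ((-604 + L)/(462 + p))/6 = (-604 + L)/(6*(462 + p)))
372006 - U(177, -129) = 372006 - (-604 + 177)/(6*(462 - 129)) = 372006 - (-427)/(6*333) = 372006 - 1*(-427/1998) = 372006 + 427/1998 = 743268415/1998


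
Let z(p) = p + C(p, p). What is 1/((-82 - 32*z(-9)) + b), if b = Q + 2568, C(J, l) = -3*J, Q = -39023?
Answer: -1/37113 ≈ -2.6945e-5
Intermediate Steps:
z(p) = -2*p (z(p) = p - 3*p = -2*p)
b = -36455 (b = -39023 + 2568 = -36455)
1/((-82 - 32*z(-9)) + b) = 1/((-82 - (-64)*(-9)) - 36455) = 1/((-82 - 32*18) - 36455) = 1/((-82 - 576) - 36455) = 1/(-658 - 36455) = 1/(-37113) = -1/37113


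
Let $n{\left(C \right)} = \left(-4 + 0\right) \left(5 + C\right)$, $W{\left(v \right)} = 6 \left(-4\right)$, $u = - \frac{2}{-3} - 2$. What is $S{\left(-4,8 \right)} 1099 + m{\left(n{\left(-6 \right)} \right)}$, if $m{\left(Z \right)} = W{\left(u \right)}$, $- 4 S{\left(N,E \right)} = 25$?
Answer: $- \frac{27571}{4} \approx -6892.8$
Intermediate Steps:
$u = - \frac{4}{3}$ ($u = \left(-2\right) \left(- \frac{1}{3}\right) - 2 = \frac{2}{3} - 2 = - \frac{4}{3} \approx -1.3333$)
$W{\left(v \right)} = -24$
$S{\left(N,E \right)} = - \frac{25}{4}$ ($S{\left(N,E \right)} = \left(- \frac{1}{4}\right) 25 = - \frac{25}{4}$)
$n{\left(C \right)} = -20 - 4 C$ ($n{\left(C \right)} = - 4 \left(5 + C\right) = -20 - 4 C$)
$m{\left(Z \right)} = -24$
$S{\left(-4,8 \right)} 1099 + m{\left(n{\left(-6 \right)} \right)} = \left(- \frac{25}{4}\right) 1099 - 24 = - \frac{27475}{4} - 24 = - \frac{27571}{4}$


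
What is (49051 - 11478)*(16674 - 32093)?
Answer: -579338087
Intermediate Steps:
(49051 - 11478)*(16674 - 32093) = 37573*(-15419) = -579338087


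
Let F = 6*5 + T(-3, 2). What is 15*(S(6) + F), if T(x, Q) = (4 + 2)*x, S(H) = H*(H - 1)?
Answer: 630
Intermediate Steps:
S(H) = H*(-1 + H)
T(x, Q) = 6*x
F = 12 (F = 6*5 + 6*(-3) = 30 - 18 = 12)
15*(S(6) + F) = 15*(6*(-1 + 6) + 12) = 15*(6*5 + 12) = 15*(30 + 12) = 15*42 = 630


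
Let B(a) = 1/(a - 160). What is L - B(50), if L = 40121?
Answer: 4413311/110 ≈ 40121.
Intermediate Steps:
B(a) = 1/(-160 + a)
L - B(50) = 40121 - 1/(-160 + 50) = 40121 - 1/(-110) = 40121 - 1*(-1/110) = 40121 + 1/110 = 4413311/110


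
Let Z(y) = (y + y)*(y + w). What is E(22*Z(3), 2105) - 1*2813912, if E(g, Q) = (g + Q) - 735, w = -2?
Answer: -2812410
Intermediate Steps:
Z(y) = 2*y*(-2 + y) (Z(y) = (y + y)*(y - 2) = (2*y)*(-2 + y) = 2*y*(-2 + y))
E(g, Q) = -735 + Q + g (E(g, Q) = (Q + g) - 735 = -735 + Q + g)
E(22*Z(3), 2105) - 1*2813912 = (-735 + 2105 + 22*(2*3*(-2 + 3))) - 1*2813912 = (-735 + 2105 + 22*(2*3*1)) - 2813912 = (-735 + 2105 + 22*6) - 2813912 = (-735 + 2105 + 132) - 2813912 = 1502 - 2813912 = -2812410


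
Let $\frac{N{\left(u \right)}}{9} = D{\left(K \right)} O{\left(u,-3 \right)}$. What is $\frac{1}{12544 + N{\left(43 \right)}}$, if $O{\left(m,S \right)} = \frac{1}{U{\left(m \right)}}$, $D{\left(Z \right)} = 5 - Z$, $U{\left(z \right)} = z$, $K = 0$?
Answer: $\frac{43}{539437} \approx 7.9713 \cdot 10^{-5}$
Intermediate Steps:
$O{\left(m,S \right)} = \frac{1}{m}$
$N{\left(u \right)} = \frac{45}{u}$ ($N{\left(u \right)} = 9 \frac{5 - 0}{u} = 9 \frac{5 + 0}{u} = 9 \frac{5}{u} = \frac{45}{u}$)
$\frac{1}{12544 + N{\left(43 \right)}} = \frac{1}{12544 + \frac{45}{43}} = \frac{1}{\frac{539437}{43}} = \frac{43}{539437}$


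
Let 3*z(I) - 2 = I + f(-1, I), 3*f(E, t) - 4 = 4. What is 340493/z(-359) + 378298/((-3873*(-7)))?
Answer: -82677820733/28818993 ≈ -2868.9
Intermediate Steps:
f(E, t) = 8/3 (f(E, t) = 4/3 + (1/3)*4 = 4/3 + 4/3 = 8/3)
z(I) = 14/9 + I/3 (z(I) = 2/3 + (I + 8/3)/3 = 2/3 + (8/3 + I)/3 = 2/3 + (8/9 + I/3) = 14/9 + I/3)
340493/z(-359) + 378298/((-3873*(-7))) = 340493/(14/9 + (1/3)*(-359)) + 378298/((-3873*(-7))) = 340493/(14/9 - 359/3) + 378298/27111 = 340493/(-1063/9) + 378298*(1/27111) = 340493*(-9/1063) + 378298/27111 = -3064437/1063 + 378298/27111 = -82677820733/28818993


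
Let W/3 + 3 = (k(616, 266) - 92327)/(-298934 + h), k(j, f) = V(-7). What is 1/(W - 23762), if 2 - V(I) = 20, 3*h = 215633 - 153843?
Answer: -835012/19848239147 ≈ -4.2070e-5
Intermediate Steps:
h = 61790/3 (h = (215633 - 153843)/3 = (1/3)*61790 = 61790/3 ≈ 20597.)
V(I) = -18 (V(I) = 2 - 1*20 = 2 - 20 = -18)
k(j, f) = -18
W = -6684003/835012 (W = -9 + 3*((-18 - 92327)/(-298934 + 61790/3)) = -9 + 3*(-92345/(-835012/3)) = -9 + 3*(-92345*(-3/835012)) = -9 + 3*(277035/835012) = -9 + 831105/835012 = -6684003/835012 ≈ -8.0047)
1/(W - 23762) = 1/(-6684003/835012 - 23762) = 1/(-19848239147/835012) = -835012/19848239147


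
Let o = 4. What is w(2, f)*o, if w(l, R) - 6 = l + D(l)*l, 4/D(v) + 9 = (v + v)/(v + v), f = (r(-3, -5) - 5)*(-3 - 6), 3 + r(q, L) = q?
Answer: 28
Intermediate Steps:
r(q, L) = -3 + q
f = 99 (f = ((-3 - 3) - 5)*(-3 - 6) = (-6 - 5)*(-9) = -11*(-9) = 99)
D(v) = -½ (D(v) = 4/(-9 + (v + v)/(v + v)) = 4/(-9 + (2*v)/((2*v))) = 4/(-9 + (2*v)*(1/(2*v))) = 4/(-9 + 1) = 4/(-8) = 4*(-⅛) = -½)
w(l, R) = 6 + l/2 (w(l, R) = 6 + (l - l/2) = 6 + l/2)
w(2, f)*o = (6 + (½)*2)*4 = (6 + 1)*4 = 7*4 = 28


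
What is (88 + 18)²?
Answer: 11236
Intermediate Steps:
(88 + 18)² = 106² = 11236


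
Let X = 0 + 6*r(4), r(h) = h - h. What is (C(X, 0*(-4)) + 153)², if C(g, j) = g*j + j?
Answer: 23409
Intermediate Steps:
r(h) = 0
X = 0 (X = 0 + 6*0 = 0 + 0 = 0)
C(g, j) = j + g*j
(C(X, 0*(-4)) + 153)² = ((0*(-4))*(1 + 0) + 153)² = (0*1 + 153)² = (0 + 153)² = 153² = 23409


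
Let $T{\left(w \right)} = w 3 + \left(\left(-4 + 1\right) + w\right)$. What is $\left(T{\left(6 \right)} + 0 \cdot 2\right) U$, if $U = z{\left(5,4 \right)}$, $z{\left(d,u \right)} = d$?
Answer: $105$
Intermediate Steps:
$T{\left(w \right)} = -3 + 4 w$ ($T{\left(w \right)} = 3 w + \left(-3 + w\right) = -3 + 4 w$)
$U = 5$
$\left(T{\left(6 \right)} + 0 \cdot 2\right) U = \left(\left(-3 + 4 \cdot 6\right) + 0 \cdot 2\right) 5 = \left(\left(-3 + 24\right) + 0\right) 5 = \left(21 + 0\right) 5 = 21 \cdot 5 = 105$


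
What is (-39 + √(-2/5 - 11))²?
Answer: (195 - I*√285)²/25 ≈ 1509.6 - 263.36*I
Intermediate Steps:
(-39 + √(-2/5 - 11))² = (-39 + √(-2*⅕ - 11))² = (-39 + √(-⅖ - 11))² = (-39 + √(-57/5))² = (-39 + I*√285/5)²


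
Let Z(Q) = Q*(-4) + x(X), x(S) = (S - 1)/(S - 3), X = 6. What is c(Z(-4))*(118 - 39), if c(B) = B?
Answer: 4187/3 ≈ 1395.7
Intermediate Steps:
x(S) = (-1 + S)/(-3 + S)
Z(Q) = 5/3 - 4*Q (Z(Q) = Q*(-4) + (-1 + 6)/(-3 + 6) = -4*Q + 5/3 = 5/3 - 4*Q)
c(Z(-4))*(118 - 39) = (5/3 - 4*(-4))*(118 - 39) = (5/3 + 16)*79 = (53/3)*79 = 4187/3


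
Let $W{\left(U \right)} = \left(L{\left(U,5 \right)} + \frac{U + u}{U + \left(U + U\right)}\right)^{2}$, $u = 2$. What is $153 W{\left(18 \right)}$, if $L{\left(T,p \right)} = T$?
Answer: $\frac{4182272}{81} \approx 51633.0$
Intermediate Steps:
$W{\left(U \right)} = \left(U + \frac{2 + U}{3 U}\right)^{2}$ ($W{\left(U \right)} = \left(U + \frac{U + 2}{U + \left(U + U\right)}\right)^{2} = \left(U + \frac{2 + U}{U + 2 U}\right)^{2} = \left(U + \frac{2 + U}{3 U}\right)^{2}$)
$153 W{\left(18 \right)} = 153 \frac{\left(2 + 18 + 3 \cdot 18^{2}\right)^{2}}{9 \cdot 324} = 153 \cdot \frac{1}{9} \cdot \frac{1}{324} \left(2 + 18 + 3 \cdot 324\right)^{2} = 153 \cdot \frac{1}{9} \cdot \frac{1}{324} \left(2 + 18 + 972\right)^{2} = 153 \cdot \frac{1}{9} \cdot \frac{1}{324} \cdot 992^{2} = 153 \cdot \frac{1}{9} \cdot \frac{1}{324} \cdot 984064 = 153 \cdot \frac{246016}{729} = \frac{4182272}{81}$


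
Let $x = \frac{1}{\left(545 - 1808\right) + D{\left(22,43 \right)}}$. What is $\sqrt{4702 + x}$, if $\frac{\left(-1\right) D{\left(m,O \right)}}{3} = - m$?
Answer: $\frac{\sqrt{748562969}}{399} \approx 68.571$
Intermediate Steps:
$D{\left(m,O \right)} = 3 m$ ($D{\left(m,O \right)} = - 3 \left(- m\right) = 3 m$)
$x = - \frac{1}{1197}$ ($x = \frac{1}{\left(545 - 1808\right) + 3 \cdot 22} = \frac{1}{\left(545 - 1808\right) + 66} = \frac{1}{-1263 + 66} = \frac{1}{-1197} = - \frac{1}{1197} \approx -0.00083542$)
$\sqrt{4702 + x} = \sqrt{4702 - \frac{1}{1197}} = \sqrt{\frac{5628293}{1197}} = \frac{\sqrt{748562969}}{399}$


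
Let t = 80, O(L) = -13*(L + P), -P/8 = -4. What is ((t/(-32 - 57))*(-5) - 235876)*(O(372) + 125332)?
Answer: -2520787085120/89 ≈ -2.8323e+10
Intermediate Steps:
P = 32 (P = -8*(-4) = 32)
O(L) = -416 - 13*L (O(L) = -13*(L + 32) = -13*(32 + L) = -416 - 13*L)
((t/(-32 - 57))*(-5) - 235876)*(O(372) + 125332) = ((80/(-32 - 57))*(-5) - 235876)*((-416 - 13*372) + 125332) = ((80/(-89))*(-5) - 235876)*((-416 - 4836) + 125332) = (-1/89*80*(-5) - 235876)*(-5252 + 125332) = (-80/89*(-5) - 235876)*120080 = (400/89 - 235876)*120080 = -20992564/89*120080 = -2520787085120/89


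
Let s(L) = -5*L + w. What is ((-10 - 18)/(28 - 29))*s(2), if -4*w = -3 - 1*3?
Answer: -238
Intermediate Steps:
w = 3/2 (w = -(-3 - 1*3)/4 = -(-3 - 3)/4 = -¼*(-6) = 3/2 ≈ 1.5000)
s(L) = 3/2 - 5*L (s(L) = -5*L + 3/2 = 3/2 - 5*L)
((-10 - 18)/(28 - 29))*s(2) = ((-10 - 18)/(28 - 29))*(3/2 - 5*2) = (-28/(-1))*(3/2 - 10) = -28*(-1)*(-17/2) = 28*(-17/2) = -238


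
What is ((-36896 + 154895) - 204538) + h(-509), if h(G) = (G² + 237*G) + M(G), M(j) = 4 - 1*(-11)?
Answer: 51924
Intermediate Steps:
M(j) = 15 (M(j) = 4 + 11 = 15)
h(G) = 15 + G² + 237*G (h(G) = (G² + 237*G) + 15 = 15 + G² + 237*G)
((-36896 + 154895) - 204538) + h(-509) = ((-36896 + 154895) - 204538) + (15 + (-509)² + 237*(-509)) = (117999 - 204538) + (15 + 259081 - 120633) = -86539 + 138463 = 51924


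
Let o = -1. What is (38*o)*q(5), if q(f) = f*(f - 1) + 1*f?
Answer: -950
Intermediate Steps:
q(f) = f + f*(-1 + f) (q(f) = f*(-1 + f) + f = f + f*(-1 + f))
(38*o)*q(5) = (38*(-1))*5² = -38*25 = -950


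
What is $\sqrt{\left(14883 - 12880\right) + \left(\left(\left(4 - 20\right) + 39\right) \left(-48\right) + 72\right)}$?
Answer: $\sqrt{971} \approx 31.161$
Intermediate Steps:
$\sqrt{\left(14883 - 12880\right) + \left(\left(\left(4 - 20\right) + 39\right) \left(-48\right) + 72\right)} = \sqrt{2003 + \left(\left(-16 + 39\right) \left(-48\right) + 72\right)} = \sqrt{2003 + \left(23 \left(-48\right) + 72\right)} = \sqrt{2003 + \left(-1104 + 72\right)} = \sqrt{2003 - 1032} = \sqrt{971}$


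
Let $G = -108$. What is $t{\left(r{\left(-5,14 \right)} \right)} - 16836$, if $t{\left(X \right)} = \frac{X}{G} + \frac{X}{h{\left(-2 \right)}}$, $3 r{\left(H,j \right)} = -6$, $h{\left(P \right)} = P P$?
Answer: $- \frac{454585}{27} \approx -16836.0$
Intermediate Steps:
$h{\left(P \right)} = P^{2}$
$r{\left(H,j \right)} = -2$ ($r{\left(H,j \right)} = \frac{1}{3} \left(-6\right) = -2$)
$t{\left(X \right)} = \frac{13 X}{54}$ ($t{\left(X \right)} = \frac{X}{-108} + \frac{X}{\left(-2\right)^{2}} = X \left(- \frac{1}{108}\right) + \frac{X}{4} = - \frac{X}{108} + X \frac{1}{4} = - \frac{X}{108} + \frac{X}{4} = \frac{13 X}{54}$)
$t{\left(r{\left(-5,14 \right)} \right)} - 16836 = \frac{13}{54} \left(-2\right) - 16836 = - \frac{13}{27} - 16836 = - \frac{454585}{27}$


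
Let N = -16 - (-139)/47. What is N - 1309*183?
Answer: -11259322/47 ≈ -2.3956e+5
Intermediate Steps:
N = -613/47 (N = -16 - (-139)/47 = -16 - 1*(-139/47) = -16 + 139/47 = -613/47 ≈ -13.043)
N - 1309*183 = -613/47 - 1309*183 = -613/47 - 239547 = -11259322/47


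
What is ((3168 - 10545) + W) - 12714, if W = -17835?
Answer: -37926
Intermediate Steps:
((3168 - 10545) + W) - 12714 = ((3168 - 10545) - 17835) - 12714 = (-7377 - 17835) - 12714 = -25212 - 12714 = -37926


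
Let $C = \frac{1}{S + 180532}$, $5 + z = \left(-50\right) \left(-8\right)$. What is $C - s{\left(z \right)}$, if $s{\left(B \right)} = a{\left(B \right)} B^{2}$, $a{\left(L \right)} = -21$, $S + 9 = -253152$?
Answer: $\frac{237970734224}{72629} \approx 3.2765 \cdot 10^{6}$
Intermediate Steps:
$S = -253161$ ($S = -9 - 253152 = -253161$)
$z = 395$ ($z = -5 - -400 = -5 + 400 = 395$)
$C = - \frac{1}{72629}$ ($C = \frac{1}{-253161 + 180532} = \frac{1}{-72629} = - \frac{1}{72629} \approx -1.3769 \cdot 10^{-5}$)
$s{\left(B \right)} = - 21 B^{2}$
$C - s{\left(z \right)} = - \frac{1}{72629} - - 21 \cdot 395^{2} = - \frac{1}{72629} - \left(-21\right) 156025 = - \frac{1}{72629} - -3276525 = - \frac{1}{72629} + 3276525 = \frac{237970734224}{72629}$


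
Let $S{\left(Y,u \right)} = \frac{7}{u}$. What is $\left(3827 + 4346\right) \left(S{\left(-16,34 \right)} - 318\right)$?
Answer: $- \frac{88309265}{34} \approx -2.5973 \cdot 10^{6}$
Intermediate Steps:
$\left(3827 + 4346\right) \left(S{\left(-16,34 \right)} - 318\right) = \left(3827 + 4346\right) \left(\frac{7}{34} - 318\right) = 8173 \left(7 \cdot \frac{1}{34} - 318\right) = 8173 \left(\frac{7}{34} - 318\right) = 8173 \left(- \frac{10805}{34}\right) = - \frac{88309265}{34}$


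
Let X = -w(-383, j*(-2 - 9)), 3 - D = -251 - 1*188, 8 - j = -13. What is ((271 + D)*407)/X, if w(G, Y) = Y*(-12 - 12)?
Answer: -26381/504 ≈ -52.343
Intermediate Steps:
j = 21 (j = 8 - 1*(-13) = 8 + 13 = 21)
D = 442 (D = 3 - (-251 - 1*188) = 3 - (-251 - 188) = 3 - 1*(-439) = 3 + 439 = 442)
w(G, Y) = -24*Y (w(G, Y) = Y*(-24) = -24*Y)
X = -5544 (X = -(-24)*21*(-2 - 9) = -(-24)*21*(-11) = -(-24)*(-231) = -1*5544 = -5544)
((271 + D)*407)/X = ((271 + 442)*407)/(-5544) = (713*407)*(-1/5544) = 290191*(-1/5544) = -26381/504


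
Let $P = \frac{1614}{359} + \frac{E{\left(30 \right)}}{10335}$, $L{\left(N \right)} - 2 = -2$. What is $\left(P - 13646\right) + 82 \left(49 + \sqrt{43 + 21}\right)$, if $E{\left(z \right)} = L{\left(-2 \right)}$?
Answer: $- \frac{3219334}{359} \approx -8967.5$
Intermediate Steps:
$L{\left(N \right)} = 0$ ($L{\left(N \right)} = 2 - 2 = 0$)
$E{\left(z \right)} = 0$
$P = \frac{1614}{359}$ ($P = \frac{1614}{359} + \frac{0}{10335} = 1614 \cdot \frac{1}{359} + 0 \cdot \frac{1}{10335} = \frac{1614}{359} + 0 = \frac{1614}{359} \approx 4.4958$)
$\left(P - 13646\right) + 82 \left(49 + \sqrt{43 + 21}\right) = \left(\frac{1614}{359} - 13646\right) + 82 \left(49 + \sqrt{43 + 21}\right) = - \frac{4897300}{359} + 82 \left(49 + \sqrt{64}\right) = - \frac{4897300}{359} + 82 \left(49 + 8\right) = - \frac{4897300}{359} + 82 \cdot 57 = - \frac{4897300}{359} + 4674 = - \frac{3219334}{359}$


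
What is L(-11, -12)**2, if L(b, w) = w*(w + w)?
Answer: 82944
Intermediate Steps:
L(b, w) = 2*w**2 (L(b, w) = w*(2*w) = 2*w**2)
L(-11, -12)**2 = (2*(-12)**2)**2 = (2*144)**2 = 288**2 = 82944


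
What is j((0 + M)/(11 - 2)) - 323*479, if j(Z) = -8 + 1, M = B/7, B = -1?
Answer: -154724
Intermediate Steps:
M = -⅐ (M = -1/7 = -1*⅐ = -⅐ ≈ -0.14286)
j(Z) = -7
j((0 + M)/(11 - 2)) - 323*479 = -7 - 323*479 = -7 - 154717 = -154724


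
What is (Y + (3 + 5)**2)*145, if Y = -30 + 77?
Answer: 16095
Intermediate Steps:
Y = 47
(Y + (3 + 5)**2)*145 = (47 + (3 + 5)**2)*145 = (47 + 8**2)*145 = (47 + 64)*145 = 111*145 = 16095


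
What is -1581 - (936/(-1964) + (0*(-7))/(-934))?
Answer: -776037/491 ≈ -1580.5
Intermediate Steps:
-1581 - (936/(-1964) + (0*(-7))/(-934)) = -1581 - (936*(-1/1964) + 0*(-1/934)) = -1581 - (-234/491 + 0) = -1581 - 1*(-234/491) = -1581 + 234/491 = -776037/491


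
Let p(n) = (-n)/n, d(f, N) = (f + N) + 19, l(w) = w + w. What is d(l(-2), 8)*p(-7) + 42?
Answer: 19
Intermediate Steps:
l(w) = 2*w
d(f, N) = 19 + N + f (d(f, N) = (N + f) + 19 = 19 + N + f)
p(n) = -1
d(l(-2), 8)*p(-7) + 42 = (19 + 8 + 2*(-2))*(-1) + 42 = (19 + 8 - 4)*(-1) + 42 = 23*(-1) + 42 = -23 + 42 = 19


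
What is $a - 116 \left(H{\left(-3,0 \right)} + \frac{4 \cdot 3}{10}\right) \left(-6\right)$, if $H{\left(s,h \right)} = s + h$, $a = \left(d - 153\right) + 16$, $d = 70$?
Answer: $- \frac{6599}{5} \approx -1319.8$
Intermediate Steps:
$a = -67$ ($a = \left(70 - 153\right) + 16 = -83 + 16 = -67$)
$H{\left(s,h \right)} = h + s$
$a - 116 \left(H{\left(-3,0 \right)} + \frac{4 \cdot 3}{10}\right) \left(-6\right) = -67 - 116 \left(\left(0 - 3\right) + \frac{4 \cdot 3}{10}\right) \left(-6\right) = -67 - 116 \left(-3 + 12 \cdot \frac{1}{10}\right) \left(-6\right) = -67 - 116 \left(-3 + \frac{6}{5}\right) \left(-6\right) = -67 - 116 \left(\left(- \frac{9}{5}\right) \left(-6\right)\right) = -67 - \frac{6264}{5} = - \frac{6599}{5}$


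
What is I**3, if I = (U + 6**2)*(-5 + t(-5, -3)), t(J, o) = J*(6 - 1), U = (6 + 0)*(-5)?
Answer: -5832000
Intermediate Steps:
U = -30 (U = 6*(-5) = -30)
t(J, o) = 5*J (t(J, o) = J*5 = 5*J)
I = -180 (I = (-30 + 6**2)*(-5 + 5*(-5)) = (-30 + 36)*(-5 - 25) = 6*(-30) = -180)
I**3 = (-180)**3 = -5832000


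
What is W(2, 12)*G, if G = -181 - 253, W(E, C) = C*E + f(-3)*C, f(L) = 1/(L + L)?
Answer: -9548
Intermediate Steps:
f(L) = 1/(2*L)
W(E, C) = -C/6 + C*E (W(E, C) = C*E + ((½)/(-3))*C = C*E + ((½)*(-⅓))*C = C*E - C/6 = -C/6 + C*E)
G = -434
W(2, 12)*G = (12*(-⅙ + 2))*(-434) = (12*(11/6))*(-434) = 22*(-434) = -9548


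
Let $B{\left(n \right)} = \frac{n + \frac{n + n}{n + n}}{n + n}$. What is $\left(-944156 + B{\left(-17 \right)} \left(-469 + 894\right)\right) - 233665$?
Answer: $-1177621$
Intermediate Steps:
$B{\left(n \right)} = \frac{1 + n}{2 n}$ ($B{\left(n \right)} = \frac{n + \frac{2 n}{2 n}}{2 n} = \left(n + 2 n \frac{1}{2 n}\right) \frac{1}{2 n} = \left(n + 1\right) \frac{1}{2 n} = \left(1 + n\right) \frac{1}{2 n} = \frac{1 + n}{2 n}$)
$\left(-944156 + B{\left(-17 \right)} \left(-469 + 894\right)\right) - 233665 = \left(-944156 + \frac{1 - 17}{2 \left(-17\right)} \left(-469 + 894\right)\right) - 233665 = \left(-944156 + \frac{1}{2} \left(- \frac{1}{17}\right) \left(-16\right) 425\right) - 233665 = \left(-944156 + \frac{8}{17} \cdot 425\right) - 233665 = \left(-944156 + 200\right) - 233665 = -943956 - 233665 = -1177621$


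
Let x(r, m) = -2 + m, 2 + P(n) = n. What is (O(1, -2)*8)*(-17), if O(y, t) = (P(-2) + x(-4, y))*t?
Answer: -1360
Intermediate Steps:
P(n) = -2 + n
O(y, t) = t*(-6 + y) (O(y, t) = ((-2 - 2) + (-2 + y))*t = (-4 + (-2 + y))*t = (-6 + y)*t = t*(-6 + y))
(O(1, -2)*8)*(-17) = (-2*(-6 + 1)*8)*(-17) = (-2*(-5)*8)*(-17) = (10*8)*(-17) = 80*(-17) = -1360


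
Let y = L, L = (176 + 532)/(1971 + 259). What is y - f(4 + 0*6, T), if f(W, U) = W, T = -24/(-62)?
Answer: -4106/1115 ≈ -3.6825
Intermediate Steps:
T = 12/31 (T = -24*(-1/62) = 12/31 ≈ 0.38710)
L = 354/1115 (L = 708/2230 = 708*(1/2230) = 354/1115 ≈ 0.31749)
y = 354/1115 ≈ 0.31749
y - f(4 + 0*6, T) = 354/1115 - (4 + 0*6) = 354/1115 - (4 + 0) = 354/1115 - 1*4 = 354/1115 - 4 = -4106/1115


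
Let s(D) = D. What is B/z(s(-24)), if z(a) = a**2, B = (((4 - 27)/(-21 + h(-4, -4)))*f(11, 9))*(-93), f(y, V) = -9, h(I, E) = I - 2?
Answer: 713/576 ≈ 1.2378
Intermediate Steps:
h(I, E) = -2 + I
B = 713 (B = (((4 - 27)/(-21 + (-2 - 4)))*(-9))*(-93) = (-23/(-21 - 6)*(-9))*(-93) = (-23/(-27)*(-9))*(-93) = (-23*(-1/27)*(-9))*(-93) = ((23/27)*(-9))*(-93) = -23/3*(-93) = 713)
B/z(s(-24)) = 713/((-24)**2) = 713/576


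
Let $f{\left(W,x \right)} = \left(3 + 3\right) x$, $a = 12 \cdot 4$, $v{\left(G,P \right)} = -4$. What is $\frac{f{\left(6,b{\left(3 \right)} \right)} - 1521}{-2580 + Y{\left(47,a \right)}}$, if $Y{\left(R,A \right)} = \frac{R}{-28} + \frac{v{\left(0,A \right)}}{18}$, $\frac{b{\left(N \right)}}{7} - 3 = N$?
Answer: $\frac{319788}{650639} \approx 0.4915$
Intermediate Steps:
$b{\left(N \right)} = 21 + 7 N$
$a = 48$
$Y{\left(R,A \right)} = - \frac{2}{9} - \frac{R}{28}$ ($Y{\left(R,A \right)} = \frac{R}{-28} - \frac{4}{18} = R \left(- \frac{1}{28}\right) - \frac{2}{9} = - \frac{R}{28} - \frac{2}{9} = - \frac{2}{9} - \frac{R}{28}$)
$f{\left(W,x \right)} = 6 x$
$\frac{f{\left(6,b{\left(3 \right)} \right)} - 1521}{-2580 + Y{\left(47,a \right)}} = \frac{6 \left(21 + 7 \cdot 3\right) - 1521}{-2580 - \frac{479}{252}} = \frac{6 \left(21 + 21\right) - 1521}{-2580 - \frac{479}{252}} = \frac{6 \cdot 42 - 1521}{-2580 - \frac{479}{252}} = \frac{252 - 1521}{- \frac{650639}{252}} = \left(-1269\right) \left(- \frac{252}{650639}\right) = \frac{319788}{650639}$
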